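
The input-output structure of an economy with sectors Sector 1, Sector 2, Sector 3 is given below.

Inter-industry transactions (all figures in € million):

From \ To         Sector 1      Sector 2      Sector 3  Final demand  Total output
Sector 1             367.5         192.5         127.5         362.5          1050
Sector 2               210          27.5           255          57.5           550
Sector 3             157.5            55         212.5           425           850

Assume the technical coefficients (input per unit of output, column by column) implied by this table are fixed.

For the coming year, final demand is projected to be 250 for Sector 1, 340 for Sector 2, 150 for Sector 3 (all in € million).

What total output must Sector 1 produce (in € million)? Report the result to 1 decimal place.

x_1 = 860.7

Technical coefficients a_ij = z_ij / X_j:
  a_11 = 367.5/1050 = 0.35, a_21 = 210/1050 = 0.20, a_31 = 157.5/1050 = 0.15
  a_12 = 192.5/550 = 0.35, a_22 = 27.5/550 = 0.05, a_32 = 55/550 = 0.10
  a_13 = 127.5/850 = 0.15, a_23 = 255/850 = 0.30, a_33 = 212.5/850 = 0.25
I − A =
  [   0.65    -0.35    -0.15]
  [  -0.20     0.95    -0.30]
  [  -0.15    -0.10     0.75]
Cofactors of I−A, C_ij = (−1)^(i+j)·(minor ij) (rows/columns in the sector order above):
  C_11 = (0.95)(0.75) − (-0.30)(-0.10) = 0.6825
  C_12 = −[(-0.20)(0.75) − (-0.30)(-0.15)] = 0.1950
  C_13 = (-0.20)(-0.10) − (0.95)(-0.15) = 0.1625
  C_21 = −[(-0.35)(0.75) − (-0.15)(-0.10)] = 0.2775
  C_22 = (0.65)(0.75) − (-0.15)(-0.15) = 0.4650
  C_23 = −[(0.65)(-0.10) − (-0.35)(-0.15)] = 0.1175
  C_31 = (-0.35)(-0.30) − (-0.15)(0.95) = 0.2475
  C_32 = −[(0.65)(-0.30) − (-0.15)(-0.20)] = 0.2250
  C_33 = (0.65)(0.95) − (-0.35)(-0.20) = 0.5475
det(I−A) = Σ_j (I−A)_1j·C_1j = (0.65)(0.6825) + (-0.35)(0.1950) + (-0.15)(0.1625) = 0.3510
adj(I−A) = Cᵀ =
  [ 0.6825   0.2775   0.2475]
  [ 0.1950   0.4650   0.2250]
  [ 0.1625   0.1175   0.5475]
(I − A)⁻¹ = adj(I−A) / det(I−A) ≈
  [   1.9444     0.7906     0.7051]
  [   0.5556     1.3248     0.6410]
  [   0.4630     0.3348     1.5598]
x = (I − A)⁻¹ d = adj(I−A)·d / det(I−A), with det(I−A) = 0.3510:
  x_1 = (0.6825·250 + 0.2775·340 + 0.2475·150) / 0.3510 = 302.10 / 0.3510 ≈ 860.7
  x_2 = (0.1950·250 + 0.4650·340 + 0.2250·150) / 0.3510 = 240.60 / 0.3510 ≈ 685.5
  x_3 = (0.1625·250 + 0.1175·340 + 0.5475·150) / 0.3510 = 162.70 / 0.3510 ≈ 463.5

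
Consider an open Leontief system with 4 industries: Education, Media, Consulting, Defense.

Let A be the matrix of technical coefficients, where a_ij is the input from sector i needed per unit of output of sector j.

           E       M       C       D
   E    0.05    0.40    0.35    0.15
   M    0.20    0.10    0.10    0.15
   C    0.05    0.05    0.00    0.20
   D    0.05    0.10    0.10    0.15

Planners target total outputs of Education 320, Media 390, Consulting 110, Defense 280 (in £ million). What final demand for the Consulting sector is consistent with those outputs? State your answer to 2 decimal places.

I − A =
  [   0.95    -0.40    -0.35    -0.15]
  [  -0.20     0.90    -0.10    -0.15]
  [  -0.05    -0.05     1.00    -0.20]
  [  -0.05    -0.10    -0.10     0.85]
d = (I − A) x:
  d_E = (+0.95)·320 + (-0.40)·390 + (-0.35)·110 + (-0.15)·280 = 67.50
  d_M = (-0.20)·320 + (+0.90)·390 + (-0.10)·110 + (-0.15)·280 = 234.00
  d_C = (-0.05)·320 + (-0.05)·390 + (+1.00)·110 + (-0.20)·280 = 18.50
  d_D = (-0.05)·320 + (-0.10)·390 + (-0.10)·110 + (+0.85)·280 = 172.00

d_C = 18.50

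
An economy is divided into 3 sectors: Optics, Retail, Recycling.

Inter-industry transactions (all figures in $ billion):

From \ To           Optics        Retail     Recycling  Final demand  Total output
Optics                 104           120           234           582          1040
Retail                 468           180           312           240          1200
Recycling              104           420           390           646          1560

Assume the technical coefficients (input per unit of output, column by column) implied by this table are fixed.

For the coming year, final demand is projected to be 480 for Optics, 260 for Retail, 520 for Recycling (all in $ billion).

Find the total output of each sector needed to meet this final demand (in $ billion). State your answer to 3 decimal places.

x_1 = 871.473, x_2 = 1075.862, x_3 = 1311.599

Technical coefficients a_ij = z_ij / X_j:
  a_11 = 104/1040 = 0.10, a_21 = 468/1040 = 0.45, a_31 = 104/1040 = 0.10
  a_12 = 120/1200 = 0.10, a_22 = 180/1200 = 0.15, a_32 = 420/1200 = 0.35
  a_13 = 234/1560 = 0.15, a_23 = 312/1560 = 0.20, a_33 = 390/1560 = 0.25
I − A =
  [   0.90    -0.10    -0.15]
  [  -0.45     0.85    -0.20]
  [  -0.10    -0.35     0.75]
Cofactors of I−A, C_ij = (−1)^(i+j)·(minor ij) (rows/columns in the sector order above):
  C_11 = (0.85)(0.75) − (-0.20)(-0.35) = 0.5675
  C_12 = −[(-0.45)(0.75) − (-0.20)(-0.10)] = 0.3575
  C_13 = (-0.45)(-0.35) − (0.85)(-0.10) = 0.2425
  C_21 = −[(-0.10)(0.75) − (-0.15)(-0.35)] = 0.1275
  C_22 = (0.90)(0.75) − (-0.15)(-0.10) = 0.6600
  C_23 = −[(0.90)(-0.35) − (-0.10)(-0.10)] = 0.3250
  C_31 = (-0.10)(-0.20) − (-0.15)(0.85) = 0.1475
  C_32 = −[(0.90)(-0.20) − (-0.15)(-0.45)] = 0.2475
  C_33 = (0.90)(0.85) − (-0.10)(-0.45) = 0.7200
det(I−A) = Σ_j (I−A)_1j·C_1j = (0.90)(0.5675) + (-0.10)(0.3575) + (-0.15)(0.2425) = 0.438625
adj(I−A) = Cᵀ =
  [ 0.5675   0.1275   0.1475]
  [ 0.3575   0.6600   0.2475]
  [ 0.2425   0.3250   0.7200]
(I − A)⁻¹ = adj(I−A) / det(I−A) ≈
  [   1.2938     0.2907     0.3363]
  [   0.8150     1.5047     0.5643]
  [   0.5529     0.7410     1.6415]
x = (I − A)⁻¹ d = adj(I−A)·d / det(I−A), with det(I−A) = 0.438625:
  x_1 = (0.5675·480 + 0.1275·260 + 0.1475·520) / 0.438625 = 382.25 / 0.438625 ≈ 871.473
  x_2 = (0.3575·480 + 0.6600·260 + 0.2475·520) / 0.438625 = 471.90 / 0.438625 ≈ 1075.862
  x_3 = (0.2425·480 + 0.3250·260 + 0.7200·520) / 0.438625 = 575.30 / 0.438625 ≈ 1311.599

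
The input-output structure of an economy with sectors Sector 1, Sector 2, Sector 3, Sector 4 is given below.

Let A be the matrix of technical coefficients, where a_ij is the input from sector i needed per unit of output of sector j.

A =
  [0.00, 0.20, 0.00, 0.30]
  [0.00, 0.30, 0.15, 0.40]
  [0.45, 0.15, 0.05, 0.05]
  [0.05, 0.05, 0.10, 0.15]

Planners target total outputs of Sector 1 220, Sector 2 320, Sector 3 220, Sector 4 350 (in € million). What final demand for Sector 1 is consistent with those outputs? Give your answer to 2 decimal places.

I − A =
  [   1.00    -0.20     0.00    -0.30]
  [   0.00     0.70    -0.15    -0.40]
  [  -0.45    -0.15     0.95    -0.05]
  [  -0.05    -0.05    -0.10     0.85]
d = (I − A) x:
  d_1 = (+1.00)·220 + (-0.20)·320 + (+0.00)·220 + (-0.30)·350 = 51.00
  d_2 = (+0.00)·220 + (+0.70)·320 + (-0.15)·220 + (-0.40)·350 = 51.00
  d_3 = (-0.45)·220 + (-0.15)·320 + (+0.95)·220 + (-0.05)·350 = 44.50
  d_4 = (-0.05)·220 + (-0.05)·320 + (-0.10)·220 + (+0.85)·350 = 248.50

d_1 = 51.00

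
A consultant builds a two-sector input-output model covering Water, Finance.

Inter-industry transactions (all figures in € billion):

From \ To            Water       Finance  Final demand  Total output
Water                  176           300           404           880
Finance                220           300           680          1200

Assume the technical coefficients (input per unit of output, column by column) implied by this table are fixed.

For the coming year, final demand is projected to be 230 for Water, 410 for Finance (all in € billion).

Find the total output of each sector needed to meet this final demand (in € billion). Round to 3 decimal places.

Technical coefficients a_ij = z_ij / X_j:
  a_WW = 176/880 = 0.20, a_FW = 220/880 = 0.25
  a_WF = 300/1200 = 0.25, a_FF = 300/1200 = 0.25
I − A =
  [   0.80    -0.25]
  [  -0.25     0.75]
det(I−A) = (0.80)(0.75) − (-0.25)(-0.25) = 0.5375
adj(I−A) = [[0.75, 0.25], [0.25, 0.80]]
(I − A)⁻¹ = adj(I−A) / det(I−A) ≈
  [   1.3953     0.4651]
  [   0.4651     1.4884]
x = (I − A)⁻¹ d = adj(I−A)·d / det(I−A), with det(I−A) = 0.5375:
  x_W = (0.75·230 + 0.25·410) / 0.5375 = 275.00 / 0.5375 ≈ 511.628
  x_F = (0.25·230 + 0.80·410) / 0.5375 = 385.50 / 0.5375 ≈ 717.209

x_W = 511.628, x_F = 717.209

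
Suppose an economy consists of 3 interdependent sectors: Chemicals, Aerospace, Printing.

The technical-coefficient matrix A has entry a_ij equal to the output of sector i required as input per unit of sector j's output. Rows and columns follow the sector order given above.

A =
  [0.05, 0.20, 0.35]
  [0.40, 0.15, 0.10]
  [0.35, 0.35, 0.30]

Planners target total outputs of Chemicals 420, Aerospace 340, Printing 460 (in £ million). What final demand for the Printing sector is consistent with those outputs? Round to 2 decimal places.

I − A =
  [   0.95    -0.20    -0.35]
  [  -0.40     0.85    -0.10]
  [  -0.35    -0.35     0.70]
d = (I − A) x:
  d_1 = (+0.95)·420 + (-0.20)·340 + (-0.35)·460 = 170.00
  d_2 = (-0.40)·420 + (+0.85)·340 + (-0.10)·460 = 75.00
  d_3 = (-0.35)·420 + (-0.35)·340 + (+0.70)·460 = 56.00

d_3 = 56.00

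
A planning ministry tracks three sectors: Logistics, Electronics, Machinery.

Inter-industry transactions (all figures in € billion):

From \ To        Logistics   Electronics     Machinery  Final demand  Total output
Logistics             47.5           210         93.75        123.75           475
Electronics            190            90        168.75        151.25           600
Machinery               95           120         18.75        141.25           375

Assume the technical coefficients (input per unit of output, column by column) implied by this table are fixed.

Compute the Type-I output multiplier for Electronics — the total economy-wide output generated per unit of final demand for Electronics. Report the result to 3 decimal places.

Technical coefficients a_ij = z_ij / X_j:
  a_LL = 47.5/475 = 0.10, a_EL = 190/475 = 0.40, a_ML = 95/475 = 0.20
  a_LE = 210/600 = 0.35, a_EE = 90/600 = 0.15, a_ME = 120/600 = 0.20
  a_LM = 93.75/375 = 0.25, a_EM = 168.75/375 = 0.45, a_MM = 18.75/375 = 0.05
I − A =
  [   0.90    -0.35    -0.25]
  [  -0.40     0.85    -0.45]
  [  -0.20    -0.20     0.95]
Cofactors of I−A, C_ij = (−1)^(i+j)·(minor ij) (rows/columns in the sector order above):
  C_11 = (0.85)(0.95) − (-0.45)(-0.20) = 0.7175
  C_12 = −[(-0.40)(0.95) − (-0.45)(-0.20)] = 0.4700
  C_13 = (-0.40)(-0.20) − (0.85)(-0.20) = 0.2500
  C_21 = −[(-0.35)(0.95) − (-0.25)(-0.20)] = 0.3825
  C_22 = (0.90)(0.95) − (-0.25)(-0.20) = 0.8050
  C_23 = −[(0.90)(-0.20) − (-0.35)(-0.20)] = 0.2500
  C_31 = (-0.35)(-0.45) − (-0.25)(0.85) = 0.3700
  C_32 = −[(0.90)(-0.45) − (-0.25)(-0.40)] = 0.5050
  C_33 = (0.90)(0.85) − (-0.35)(-0.40) = 0.6250
det(I−A) = Σ_j (I−A)_1j·C_1j = (0.90)(0.7175) + (-0.35)(0.4700) + (-0.25)(0.2500) = 0.41875
adj(I−A) = Cᵀ =
  [ 0.7175   0.3825   0.3700]
  [ 0.4700   0.8050   0.5050]
  [ 0.2500   0.2500   0.6250]
(I − A)⁻¹ = adj(I−A) / det(I−A) ≈
  [   1.7134     0.9134     0.8836]
  [   1.1224     1.9224     1.2060]
  [   0.5970     0.5970     1.4925]
The output multiplier for sector j is the column-j sum of the Leontief inverse (I − A)⁻¹ = adj(I−A) / det(I−A).
Column E of adj(I−A): (0.3825, 0.8050, 0.2500); det(I−A) = 0.41875.
m_E = (0.3825 + 0.8050 + 0.2500) / 0.41875 = 1.4375 / 0.41875 ≈ 3.433.

m_E = 3.433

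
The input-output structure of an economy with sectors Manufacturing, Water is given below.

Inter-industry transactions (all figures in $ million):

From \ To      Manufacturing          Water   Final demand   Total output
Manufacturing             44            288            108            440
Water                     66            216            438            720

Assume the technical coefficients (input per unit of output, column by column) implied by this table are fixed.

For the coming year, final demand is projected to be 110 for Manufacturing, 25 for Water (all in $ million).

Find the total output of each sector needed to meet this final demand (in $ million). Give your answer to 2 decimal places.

x_M = 152.63, x_W = 68.42

Technical coefficients a_ij = z_ij / X_j:
  a_MM = 44/440 = 0.10, a_WM = 66/440 = 0.15
  a_MW = 288/720 = 0.40, a_WW = 216/720 = 0.30
I − A =
  [   0.90    -0.40]
  [  -0.15     0.70]
det(I−A) = (0.90)(0.70) − (-0.40)(-0.15) = 0.5700
adj(I−A) = [[0.70, 0.40], [0.15, 0.90]]
(I − A)⁻¹ = adj(I−A) / det(I−A) ≈
  [   1.2281     0.7018]
  [   0.2632     1.5789]
x = (I − A)⁻¹ d = adj(I−A)·d / det(I−A), with det(I−A) = 0.5700:
  x_M = (0.70·110 + 0.40·25) / 0.5700 = 87.00 / 0.5700 ≈ 152.63
  x_W = (0.15·110 + 0.90·25) / 0.5700 = 39.00 / 0.5700 ≈ 68.42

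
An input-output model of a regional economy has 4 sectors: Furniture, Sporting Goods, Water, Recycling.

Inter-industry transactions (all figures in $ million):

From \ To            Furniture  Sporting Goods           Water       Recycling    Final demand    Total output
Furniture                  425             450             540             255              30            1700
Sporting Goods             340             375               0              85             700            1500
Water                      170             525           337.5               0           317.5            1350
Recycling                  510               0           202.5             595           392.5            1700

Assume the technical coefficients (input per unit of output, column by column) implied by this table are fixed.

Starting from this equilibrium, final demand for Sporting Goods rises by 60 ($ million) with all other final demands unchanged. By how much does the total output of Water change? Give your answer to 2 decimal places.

Technical coefficients a_ij = z_ij / X_j:
  a_11 = 425/1700 = 0.25, a_21 = 340/1700 = 0.20, a_31 = 170/1700 = 0.10, a_41 = 510/1700 = 0.30
  a_12 = 450/1500 = 0.30, a_22 = 375/1500 = 0.25, a_32 = 525/1500 = 0.35, a_42 = 0/1500 = 0.00
  a_13 = 540/1350 = 0.40, a_23 = 0/1350 = 0.00, a_33 = 337.5/1350 = 0.25, a_43 = 202.5/1350 = 0.15
  a_14 = 255/1700 = 0.15, a_24 = 85/1700 = 0.05, a_34 = 0/1700 = 0.00, a_44 = 595/1700 = 0.35
I − A =
  [   0.75    -0.30    -0.40    -0.15]
  [  -0.20     0.75     0.00    -0.05]
  [  -0.10    -0.35     0.75     0.00]
  [  -0.30     0.00    -0.15     0.65]
Compute the cofactors C_ij = (−1)^(i+j)·(3×3 minor ij) of I−A; the adjugate is their transpose:
adj(I−A) = Cᵀ =
  [ 0.363000   0.245125   0.214125   0.102625]
  [ 0.109500   0.303625   0.068125   0.048625]
  [ 0.099500   0.174375   0.288375   0.036375]
  [ 0.190500   0.153375   0.165375   0.318875]
det(I−A) = Σ_j (I−A)_1j·C_1j = (0.75)(0.363000) + (-0.30)(0.109500) + (-0.40)(0.099500) + (-0.15)(0.190500) = 0.171025
(I − A)⁻¹ = adj(I−A) / det(I−A) ≈
  [   2.1225     1.4333     1.2520     0.6001]
  [   0.6403     1.7753     0.3983     0.2843]
  [   0.5818     1.0196     1.6862     0.2127]
  [   1.1139     0.8968     0.9670     1.8645]
Δx = (I − A)⁻¹ Δd with Δd having +60 in the Sporting Goods component and 0 elsewhere.
So Δx_3 = L_32 · (+60), where L_32 = adj(I−A)_32 / det(I−A) = 0.174375 / 0.171025.
Δx_3 = 0.174375 × (+60) / 0.171025 = 10.4625 / 0.171025 ≈ 61.18.

Δx_3 = 61.18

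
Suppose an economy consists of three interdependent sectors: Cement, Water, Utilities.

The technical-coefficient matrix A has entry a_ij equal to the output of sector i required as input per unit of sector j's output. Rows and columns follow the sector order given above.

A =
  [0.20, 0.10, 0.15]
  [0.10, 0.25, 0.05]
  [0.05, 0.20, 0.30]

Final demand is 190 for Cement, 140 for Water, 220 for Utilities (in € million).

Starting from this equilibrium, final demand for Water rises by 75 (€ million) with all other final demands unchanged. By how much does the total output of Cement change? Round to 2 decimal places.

I − A =
  [   0.80    -0.10    -0.15]
  [  -0.10     0.75    -0.05]
  [  -0.05    -0.20     0.70]
Cofactors of I−A, C_ij = (−1)^(i+j)·(minor ij) (rows/columns in the sector order above):
  C_11 = (0.75)(0.70) − (-0.05)(-0.20) = 0.5150
  C_12 = −[(-0.10)(0.70) − (-0.05)(-0.05)] = 0.0725
  C_13 = (-0.10)(-0.20) − (0.75)(-0.05) = 0.0575
  C_21 = −[(-0.10)(0.70) − (-0.15)(-0.20)] = 0.1000
  C_22 = (0.80)(0.70) − (-0.15)(-0.05) = 0.5525
  C_23 = −[(0.80)(-0.20) − (-0.10)(-0.05)] = 0.1650
  C_31 = (-0.10)(-0.05) − (-0.15)(0.75) = 0.1175
  C_32 = −[(0.80)(-0.05) − (-0.15)(-0.10)] = 0.0550
  C_33 = (0.80)(0.75) − (-0.10)(-0.10) = 0.5900
det(I−A) = Σ_j (I−A)_1j·C_1j = (0.80)(0.5150) + (-0.10)(0.0725) + (-0.15)(0.0575) = 0.396125
adj(I−A) = Cᵀ =
  [ 0.5150   0.1000   0.1175]
  [ 0.0725   0.5525   0.0550]
  [ 0.0575   0.1650   0.5900]
(I − A)⁻¹ = adj(I−A) / det(I−A) ≈
  [   1.3001     0.2524     0.2966]
  [   0.1830     1.3948     0.1388]
  [   0.1452     0.4165     1.4894]
Δx = (I − A)⁻¹ Δd with Δd having +75 in the Water component and 0 elsewhere.
So Δx_C = L_CW · (+75), where L_CW = adj(I−A)_CW / det(I−A) = 0.1000 / 0.396125.
Δx_C = 0.1000 × (+75) / 0.396125 = 7.50 / 0.396125 ≈ 18.93.

Δx_C = 18.93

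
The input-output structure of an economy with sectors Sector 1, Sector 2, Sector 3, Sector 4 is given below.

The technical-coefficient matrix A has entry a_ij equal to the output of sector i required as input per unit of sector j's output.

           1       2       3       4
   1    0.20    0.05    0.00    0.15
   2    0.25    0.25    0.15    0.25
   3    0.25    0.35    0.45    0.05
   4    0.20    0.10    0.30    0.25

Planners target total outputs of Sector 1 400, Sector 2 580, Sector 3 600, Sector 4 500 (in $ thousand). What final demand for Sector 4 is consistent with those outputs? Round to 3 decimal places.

I − A =
  [   0.80    -0.05     0.00    -0.15]
  [  -0.25     0.75    -0.15    -0.25]
  [  -0.25    -0.35     0.55    -0.05]
  [  -0.20    -0.10    -0.30     0.75]
d = (I − A) x:
  d_1 = (+0.80)·400 + (-0.05)·580 + (+0.00)·600 + (-0.15)·500 = 216.000
  d_2 = (-0.25)·400 + (+0.75)·580 + (-0.15)·600 + (-0.25)·500 = 120.000
  d_3 = (-0.25)·400 + (-0.35)·580 + (+0.55)·600 + (-0.05)·500 = 2.000
  d_4 = (-0.20)·400 + (-0.10)·580 + (-0.30)·600 + (+0.75)·500 = 57.000

d_4 = 57.000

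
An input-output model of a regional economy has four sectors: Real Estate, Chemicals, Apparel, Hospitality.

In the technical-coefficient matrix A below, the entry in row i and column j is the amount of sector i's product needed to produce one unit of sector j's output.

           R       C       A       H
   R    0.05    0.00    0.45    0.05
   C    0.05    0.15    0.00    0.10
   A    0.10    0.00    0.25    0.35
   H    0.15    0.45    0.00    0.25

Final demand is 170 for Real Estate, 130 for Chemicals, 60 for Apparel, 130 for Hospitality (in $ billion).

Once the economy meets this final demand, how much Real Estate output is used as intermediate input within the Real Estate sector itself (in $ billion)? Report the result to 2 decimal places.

I − A =
  [   0.95     0.00    -0.45    -0.05]
  [  -0.05     0.85     0.00    -0.10]
  [  -0.10     0.00     0.75    -0.35]
  [  -0.15    -0.45     0.00     0.75]
Compute the cofactors C_ij = (−1)^(i+j)·(3×3 minor ij) of I−A; the adjugate is their transpose:
adj(I−A) = Cᵀ =
  [ 0.444375   0.087750   0.266625   0.165750]
  [ 0.039375   0.471375   0.023625   0.076500]
  [ 0.111750   0.151875   0.555375   0.286875]
  [ 0.112500   0.300375   0.067500   0.567375]
det(I−A) = Σ_j (I−A)_1j·C_1j = (0.95)(0.444375) + (0.00)(0.039375) + (-0.45)(0.111750) + (-0.05)(0.112500) = 0.36624375
(I − A)⁻¹ = adj(I−A) / det(I−A) ≈
  [   1.2133     0.2396     0.7280     0.4526]
  [   0.1075     1.2871     0.0645     0.2089]
  [   0.3051     0.4147     1.5164     0.7833]
  [   0.3072     0.8202     0.1843     1.5492]
First solve x = (I − A)⁻¹ d = adj(I−A)·d / det(I−A); in particular x_R = (0.444375·170 + 0.087750·130 + 0.266625·60 + 0.165750·130) / 0.36624375 = 124.49625 / 0.36624375 ≈ 339.9273.
Intermediate flow from R to R: z_RR = a_RR · x_R = 0.05 × 124.49625 / 0.36624375 = 6.2248125 / 0.36624375 ≈ 17.00.

z_RR = 17.00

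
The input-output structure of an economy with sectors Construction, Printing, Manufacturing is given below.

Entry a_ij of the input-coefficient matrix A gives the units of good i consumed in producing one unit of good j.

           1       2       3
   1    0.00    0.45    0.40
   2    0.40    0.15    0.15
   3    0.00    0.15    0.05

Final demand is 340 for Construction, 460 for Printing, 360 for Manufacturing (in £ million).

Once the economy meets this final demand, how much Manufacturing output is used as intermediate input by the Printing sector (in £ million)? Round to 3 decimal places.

I − A =
  [   1.00    -0.45    -0.40]
  [  -0.40     0.85    -0.15]
  [   0.00    -0.15     0.95]
Cofactors of I−A, C_ij = (−1)^(i+j)·(minor ij) (rows/columns in the sector order above):
  C_11 = (0.85)(0.95) − (-0.15)(-0.15) = 0.7850
  C_12 = −[(-0.40)(0.95) − (-0.15)(0.00)] = 0.3800
  C_13 = (-0.40)(-0.15) − (0.85)(0.00) = 0.0600
  C_21 = −[(-0.45)(0.95) − (-0.40)(-0.15)] = 0.4875
  C_22 = (1.00)(0.95) − (-0.40)(0.00) = 0.9500
  C_23 = −[(1.00)(-0.15) − (-0.45)(0.00)] = 0.1500
  C_31 = (-0.45)(-0.15) − (-0.40)(0.85) = 0.4075
  C_32 = −[(1.00)(-0.15) − (-0.40)(-0.40)] = 0.3100
  C_33 = (1.00)(0.85) − (-0.45)(-0.40) = 0.6700
det(I−A) = Σ_j (I−A)_1j·C_1j = (1.00)(0.7850) + (-0.45)(0.3800) + (-0.40)(0.0600) = 0.5900
adj(I−A) = Cᵀ =
  [ 0.7850   0.4875   0.4075]
  [ 0.3800   0.9500   0.3100]
  [ 0.0600   0.1500   0.6700]
(I − A)⁻¹ = adj(I−A) / det(I−A) ≈
  [   1.3305     0.8263     0.6907]
  [   0.6441     1.6102     0.5254]
  [   0.1017     0.2542     1.1356]
First solve x = (I − A)⁻¹ d = adj(I−A)·d / det(I−A); in particular x_2 = (0.3800·340 + 0.9500·460 + 0.3100·360) / 0.5900 = 677.80 / 0.5900 ≈ 1148.81356.
Intermediate flow from 3 to 2: z_32 = a_32 · x_2 = 0.15 × 677.80 / 0.5900 = 101.67 / 0.5900 ≈ 172.322.

z_32 = 172.322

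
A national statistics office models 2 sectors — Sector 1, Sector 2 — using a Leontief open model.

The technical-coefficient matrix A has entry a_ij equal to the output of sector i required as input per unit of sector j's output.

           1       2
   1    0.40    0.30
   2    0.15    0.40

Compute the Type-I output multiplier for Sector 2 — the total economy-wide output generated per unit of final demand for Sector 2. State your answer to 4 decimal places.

I − A =
  [   0.60    -0.30]
  [  -0.15     0.60]
det(I−A) = (0.60)(0.60) − (-0.30)(-0.15) = 0.3150
adj(I−A) = [[0.60, 0.30], [0.15, 0.60]]
(I − A)⁻¹ = adj(I−A) / det(I−A) ≈
  [   1.90476     0.95238]
  [   0.47619     1.90476]
The output multiplier for sector j is the column-j sum of the Leontief inverse (I − A)⁻¹ = adj(I−A) / det(I−A).
Column 2 of adj(I−A): (0.30, 0.60); det(I−A) = 0.3150.
m_2 = (0.30 + 0.60) / 0.3150 = 0.90 / 0.3150 ≈ 2.8571.

m_2 = 2.8571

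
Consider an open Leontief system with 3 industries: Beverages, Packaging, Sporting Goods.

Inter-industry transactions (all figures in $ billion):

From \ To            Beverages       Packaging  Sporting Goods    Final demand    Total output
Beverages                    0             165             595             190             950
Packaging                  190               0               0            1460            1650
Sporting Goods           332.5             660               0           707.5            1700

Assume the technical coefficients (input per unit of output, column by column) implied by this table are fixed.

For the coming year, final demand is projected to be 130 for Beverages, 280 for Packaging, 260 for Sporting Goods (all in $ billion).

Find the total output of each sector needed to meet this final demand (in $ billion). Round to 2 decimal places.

x_1 = 347.44, x_2 = 349.49, x_3 = 521.40

Technical coefficients a_ij = z_ij / X_j:
  a_11 = 0/950 = 0.00, a_21 = 190/950 = 0.20, a_31 = 332.5/950 = 0.35
  a_12 = 165/1650 = 0.10, a_22 = 0/1650 = 0.00, a_32 = 660/1650 = 0.40
  a_13 = 595/1700 = 0.35, a_23 = 0/1700 = 0.00, a_33 = 0/1700 = 0.00
I − A =
  [   1.00    -0.10    -0.35]
  [  -0.20     1.00     0.00]
  [  -0.35    -0.40     1.00]
Cofactors of I−A, C_ij = (−1)^(i+j)·(minor ij) (rows/columns in the sector order above):
  C_11 = (1.00)(1.00) − (0.00)(-0.40) = 1.0000
  C_12 = −[(-0.20)(1.00) − (0.00)(-0.35)] = 0.2000
  C_13 = (-0.20)(-0.40) − (1.00)(-0.35) = 0.4300
  C_21 = −[(-0.10)(1.00) − (-0.35)(-0.40)] = 0.2400
  C_22 = (1.00)(1.00) − (-0.35)(-0.35) = 0.8775
  C_23 = −[(1.00)(-0.40) − (-0.10)(-0.35)] = 0.4350
  C_31 = (-0.10)(0.00) − (-0.35)(1.00) = 0.3500
  C_32 = −[(1.00)(0.00) − (-0.35)(-0.20)] = 0.0700
  C_33 = (1.00)(1.00) − (-0.10)(-0.20) = 0.9800
det(I−A) = Σ_j (I−A)_1j·C_1j = (1.00)(1.0000) + (-0.10)(0.2000) + (-0.35)(0.4300) = 0.8295
adj(I−A) = Cᵀ =
  [ 1.0000   0.2400   0.3500]
  [ 0.2000   0.8775   0.0700]
  [ 0.4300   0.4350   0.9800]
(I − A)⁻¹ = adj(I−A) / det(I−A) ≈
  [   1.2055     0.2893     0.4219]
  [   0.2411     1.0579     0.0844]
  [   0.5184     0.5244     1.1814]
x = (I − A)⁻¹ d = adj(I−A)·d / det(I−A), with det(I−A) = 0.8295:
  x_1 = (1.0000·130 + 0.2400·280 + 0.3500·260) / 0.8295 = 288.20 / 0.8295 ≈ 347.44
  x_2 = (0.2000·130 + 0.8775·280 + 0.0700·260) / 0.8295 = 289.90 / 0.8295 ≈ 349.49
  x_3 = (0.4300·130 + 0.4350·280 + 0.9800·260) / 0.8295 = 432.50 / 0.8295 ≈ 521.40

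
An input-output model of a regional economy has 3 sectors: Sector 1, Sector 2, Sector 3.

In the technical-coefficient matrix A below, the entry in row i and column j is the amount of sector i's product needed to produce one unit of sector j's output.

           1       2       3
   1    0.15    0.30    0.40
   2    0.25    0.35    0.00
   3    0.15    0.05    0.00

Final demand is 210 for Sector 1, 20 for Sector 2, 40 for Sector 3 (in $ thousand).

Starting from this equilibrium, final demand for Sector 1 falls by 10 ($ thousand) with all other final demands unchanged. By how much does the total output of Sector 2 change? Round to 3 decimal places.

Δx_2 = -5.767

I − A =
  [   0.85    -0.30    -0.40]
  [  -0.25     0.65     0.00]
  [  -0.15    -0.05     1.00]
Cofactors of I−A, C_ij = (−1)^(i+j)·(minor ij) (rows/columns in the sector order above):
  C_11 = (0.65)(1.00) − (0.00)(-0.05) = 0.6500
  C_12 = −[(-0.25)(1.00) − (0.00)(-0.15)] = 0.2500
  C_13 = (-0.25)(-0.05) − (0.65)(-0.15) = 0.1100
  C_21 = −[(-0.30)(1.00) − (-0.40)(-0.05)] = 0.3200
  C_22 = (0.85)(1.00) − (-0.40)(-0.15) = 0.7900
  C_23 = −[(0.85)(-0.05) − (-0.30)(-0.15)] = 0.0875
  C_31 = (-0.30)(0.00) − (-0.40)(0.65) = 0.2600
  C_32 = −[(0.85)(0.00) − (-0.40)(-0.25)] = 0.1000
  C_33 = (0.85)(0.65) − (-0.30)(-0.25) = 0.4775
det(I−A) = Σ_j (I−A)_1j·C_1j = (0.85)(0.6500) + (-0.30)(0.2500) + (-0.40)(0.1100) = 0.4335
adj(I−A) = Cᵀ =
  [ 0.6500   0.3200   0.2600]
  [ 0.2500   0.7900   0.1000]
  [ 0.1100   0.0875   0.4775]
(I − A)⁻¹ = adj(I−A) / det(I−A) ≈
  [   1.4994     0.7382     0.5998]
  [   0.5767     1.8224     0.2307]
  [   0.2537     0.2018     1.1015]
Δx = (I − A)⁻¹ Δd with Δd having -10 in the Sector 1 component and 0 elsewhere.
So Δx_2 = L_21 · (-10), where L_21 = adj(I−A)_21 / det(I−A) = 0.2500 / 0.4335.
Δx_2 = 0.2500 × (-10) / 0.4335 = -2.50 / 0.4335 ≈ -5.767.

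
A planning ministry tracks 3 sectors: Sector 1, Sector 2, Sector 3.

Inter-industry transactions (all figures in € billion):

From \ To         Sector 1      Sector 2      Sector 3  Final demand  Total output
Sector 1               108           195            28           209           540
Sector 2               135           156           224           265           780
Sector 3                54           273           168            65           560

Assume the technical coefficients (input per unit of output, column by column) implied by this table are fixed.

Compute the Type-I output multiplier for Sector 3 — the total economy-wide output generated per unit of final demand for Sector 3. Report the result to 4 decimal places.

Technical coefficients a_ij = z_ij / X_j:
  a_11 = 108/540 = 0.20, a_21 = 135/540 = 0.25, a_31 = 54/540 = 0.10
  a_12 = 195/780 = 0.25, a_22 = 156/780 = 0.20, a_32 = 273/780 = 0.35
  a_13 = 28/560 = 0.05, a_23 = 224/560 = 0.40, a_33 = 168/560 = 0.30
I − A =
  [   0.80    -0.25    -0.05]
  [  -0.25     0.80    -0.40]
  [  -0.10    -0.35     0.70]
Cofactors of I−A, C_ij = (−1)^(i+j)·(minor ij) (rows/columns in the sector order above):
  C_11 = (0.80)(0.70) − (-0.40)(-0.35) = 0.4200
  C_12 = −[(-0.25)(0.70) − (-0.40)(-0.10)] = 0.2150
  C_13 = (-0.25)(-0.35) − (0.80)(-0.10) = 0.1675
  C_21 = −[(-0.25)(0.70) − (-0.05)(-0.35)] = 0.1925
  C_22 = (0.80)(0.70) − (-0.05)(-0.10) = 0.5550
  C_23 = −[(0.80)(-0.35) − (-0.25)(-0.10)] = 0.3050
  C_31 = (-0.25)(-0.40) − (-0.05)(0.80) = 0.1400
  C_32 = −[(0.80)(-0.40) − (-0.05)(-0.25)] = 0.3325
  C_33 = (0.80)(0.80) − (-0.25)(-0.25) = 0.5775
det(I−A) = Σ_j (I−A)_1j·C_1j = (0.80)(0.4200) + (-0.25)(0.2150) + (-0.05)(0.1675) = 0.273875
adj(I−A) = Cᵀ =
  [ 0.4200   0.1925   0.1400]
  [ 0.2150   0.5550   0.3325]
  [ 0.1675   0.3050   0.5775]
(I − A)⁻¹ = adj(I−A) / det(I−A) ≈
  [   1.53355     0.70288     0.51118]
  [   0.78503     2.02647     1.21406]
  [   0.61159     1.11365     2.10863]
The output multiplier for sector j is the column-j sum of the Leontief inverse (I − A)⁻¹ = adj(I−A) / det(I−A).
Column 3 of adj(I−A): (0.1400, 0.3325, 0.5775); det(I−A) = 0.273875.
m_3 = (0.1400 + 0.3325 + 0.5775) / 0.273875 = 1.05 / 0.273875 ≈ 3.8339.

m_3 = 3.8339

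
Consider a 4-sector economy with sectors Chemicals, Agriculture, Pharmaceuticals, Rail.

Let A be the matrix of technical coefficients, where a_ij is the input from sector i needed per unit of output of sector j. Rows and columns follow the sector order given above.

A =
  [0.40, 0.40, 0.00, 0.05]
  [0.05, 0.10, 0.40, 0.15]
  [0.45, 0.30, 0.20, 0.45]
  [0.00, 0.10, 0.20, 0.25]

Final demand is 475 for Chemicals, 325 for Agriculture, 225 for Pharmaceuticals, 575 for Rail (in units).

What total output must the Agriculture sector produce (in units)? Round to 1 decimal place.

x_2 = 2722.4

I − A =
  [   0.60    -0.40     0.00    -0.05]
  [  -0.05     0.90    -0.40    -0.15]
  [  -0.45    -0.30     0.80    -0.45]
  [   0.00    -0.10    -0.20     0.75]
Compute the cofactors C_ij = (−1)^(i+j)·(3×3 minor ij) of I−A; the adjugate is their transpose:
adj(I−A) = Cᵀ =
  [ 0.33000   0.21100   0.14300   0.15000]
  [ 0.17400   0.30150   0.19850   0.19100]
  [ 0.31050   0.29925   0.38075   0.30900]
  [ 0.10600   0.12000   0.12800   0.27200]
det(I−A) = Σ_j (I−A)_1j·C_1j = (0.60)(0.33000) + (-0.40)(0.17400) + (0.00)(0.31050) + (-0.05)(0.10600) = 0.1231
(I − A)⁻¹ = adj(I−A) / det(I−A) ≈
  [   2.6807     1.7141     1.1617     1.2185]
  [   1.4135     2.4492     1.6125     1.5516]
  [   2.5223     2.4310     3.0930     2.5102]
  [   0.8611     0.9748     1.0398     2.2096]
x = (I − A)⁻¹ d = adj(I−A)·d / det(I−A), with det(I−A) = 0.1231:
  x_1 = (0.33000·475 + 0.21100·325 + 0.14300·225 + 0.15000·575) / 0.1231 = 343.75 / 0.1231 ≈ 2792.4
  x_2 = (0.17400·475 + 0.30150·325 + 0.19850·225 + 0.19100·575) / 0.1231 = 335.125 / 0.1231 ≈ 2722.4
  x_3 = (0.31050·475 + 0.29925·325 + 0.38075·225 + 0.30900·575) / 0.1231 = 508.0875 / 0.1231 ≈ 4127.4
  x_4 = (0.10600·475 + 0.12000·325 + 0.12800·225 + 0.27200·575) / 0.1231 = 274.55 / 0.1231 ≈ 2230.3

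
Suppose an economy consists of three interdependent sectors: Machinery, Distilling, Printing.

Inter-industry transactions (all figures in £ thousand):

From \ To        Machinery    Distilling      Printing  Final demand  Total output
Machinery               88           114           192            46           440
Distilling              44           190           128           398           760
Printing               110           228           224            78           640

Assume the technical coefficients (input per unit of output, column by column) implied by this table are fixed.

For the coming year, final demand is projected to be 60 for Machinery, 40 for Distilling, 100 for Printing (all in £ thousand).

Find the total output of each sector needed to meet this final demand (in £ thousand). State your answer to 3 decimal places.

x_1 = 226.012, x_2 = 168.401, x_3 = 318.497

Technical coefficients a_ij = z_ij / X_j:
  a_11 = 88/440 = 0.20, a_21 = 44/440 = 0.10, a_31 = 110/440 = 0.25
  a_12 = 114/760 = 0.15, a_22 = 190/760 = 0.25, a_32 = 228/760 = 0.30
  a_13 = 192/640 = 0.30, a_23 = 128/640 = 0.20, a_33 = 224/640 = 0.35
I − A =
  [   0.80    -0.15    -0.30]
  [  -0.10     0.75    -0.20]
  [  -0.25    -0.30     0.65]
Cofactors of I−A, C_ij = (−1)^(i+j)·(minor ij) (rows/columns in the sector order above):
  C_11 = (0.75)(0.65) − (-0.20)(-0.30) = 0.4275
  C_12 = −[(-0.10)(0.65) − (-0.20)(-0.25)] = 0.1150
  C_13 = (-0.10)(-0.30) − (0.75)(-0.25) = 0.2175
  C_21 = −[(-0.15)(0.65) − (-0.30)(-0.30)] = 0.1875
  C_22 = (0.80)(0.65) − (-0.30)(-0.25) = 0.4450
  C_23 = −[(0.80)(-0.30) − (-0.15)(-0.25)] = 0.2775
  C_31 = (-0.15)(-0.20) − (-0.30)(0.75) = 0.2550
  C_32 = −[(0.80)(-0.20) − (-0.30)(-0.10)] = 0.1900
  C_33 = (0.80)(0.75) − (-0.15)(-0.10) = 0.5850
det(I−A) = Σ_j (I−A)_1j·C_1j = (0.80)(0.4275) + (-0.15)(0.1150) + (-0.30)(0.2175) = 0.2595
adj(I−A) = Cᵀ =
  [ 0.4275   0.1875   0.2550]
  [ 0.1150   0.4450   0.1900]
  [ 0.2175   0.2775   0.5850]
(I − A)⁻¹ = adj(I−A) / det(I−A) ≈
  [   1.6474     0.7225     0.9827]
  [   0.4432     1.7148     0.7322]
  [   0.8382     1.0694     2.2543]
x = (I − A)⁻¹ d = adj(I−A)·d / det(I−A), with det(I−A) = 0.2595:
  x_1 = (0.4275·60 + 0.1875·40 + 0.2550·100) / 0.2595 = 58.65 / 0.2595 ≈ 226.012
  x_2 = (0.1150·60 + 0.4450·40 + 0.1900·100) / 0.2595 = 43.70 / 0.2595 ≈ 168.401
  x_3 = (0.2175·60 + 0.2775·40 + 0.5850·100) / 0.2595 = 82.65 / 0.2595 ≈ 318.497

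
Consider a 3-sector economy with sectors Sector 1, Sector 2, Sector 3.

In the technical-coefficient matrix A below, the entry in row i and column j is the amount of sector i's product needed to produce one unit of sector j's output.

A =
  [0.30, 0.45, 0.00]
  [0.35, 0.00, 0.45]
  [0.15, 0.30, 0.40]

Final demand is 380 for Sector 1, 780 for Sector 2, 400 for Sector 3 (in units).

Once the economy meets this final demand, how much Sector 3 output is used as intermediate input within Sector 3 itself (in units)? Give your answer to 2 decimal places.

z_33 = 1057.40

I − A =
  [   0.70    -0.45     0.00]
  [  -0.35     1.00    -0.45]
  [  -0.15    -0.30     0.60]
Cofactors of I−A, C_ij = (−1)^(i+j)·(minor ij) (rows/columns in the sector order above):
  C_11 = (1.00)(0.60) − (-0.45)(-0.30) = 0.4650
  C_12 = −[(-0.35)(0.60) − (-0.45)(-0.15)] = 0.2775
  C_13 = (-0.35)(-0.30) − (1.00)(-0.15) = 0.2550
  C_21 = −[(-0.45)(0.60) − (0.00)(-0.30)] = 0.2700
  C_22 = (0.70)(0.60) − (0.00)(-0.15) = 0.4200
  C_23 = −[(0.70)(-0.30) − (-0.45)(-0.15)] = 0.2775
  C_31 = (-0.45)(-0.45) − (0.00)(1.00) = 0.2025
  C_32 = −[(0.70)(-0.45) − (0.00)(-0.35)] = 0.3150
  C_33 = (0.70)(1.00) − (-0.45)(-0.35) = 0.5425
det(I−A) = Σ_j (I−A)_1j·C_1j = (0.70)(0.4650) + (-0.45)(0.2775) + (0.00)(0.2550) = 0.200625
adj(I−A) = Cᵀ =
  [ 0.4650   0.2700   0.2025]
  [ 0.2775   0.4200   0.3150]
  [ 0.2550   0.2775   0.5425]
(I − A)⁻¹ = adj(I−A) / det(I−A) ≈
  [   2.3178     1.3458     1.0093]
  [   1.3832     2.0935     1.5701]
  [   1.2710     1.3832     2.7040]
First solve x = (I − A)⁻¹ d = adj(I−A)·d / det(I−A); in particular x_3 = (0.2550·380 + 0.2775·780 + 0.5425·400) / 0.200625 = 530.35 / 0.200625 ≈ 2643.4891.
Intermediate flow from 3 to 3: z_33 = a_33 · x_3 = 0.40 × 530.35 / 0.200625 = 212.14 / 0.200625 ≈ 1057.40.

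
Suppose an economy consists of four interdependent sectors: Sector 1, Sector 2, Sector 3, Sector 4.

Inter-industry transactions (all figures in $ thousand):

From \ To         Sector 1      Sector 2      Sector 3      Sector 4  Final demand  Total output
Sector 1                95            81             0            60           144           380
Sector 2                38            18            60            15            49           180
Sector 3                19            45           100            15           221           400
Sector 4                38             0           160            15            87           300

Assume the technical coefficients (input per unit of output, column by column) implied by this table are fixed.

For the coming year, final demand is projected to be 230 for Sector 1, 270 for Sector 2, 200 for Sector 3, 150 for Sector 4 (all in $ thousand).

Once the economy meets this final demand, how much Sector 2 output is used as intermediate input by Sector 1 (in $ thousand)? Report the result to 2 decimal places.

z_21 = 71.96

Technical coefficients a_ij = z_ij / X_j:
  a_11 = 95/380 = 0.25, a_21 = 38/380 = 0.10, a_31 = 19/380 = 0.05, a_41 = 38/380 = 0.10
  a_12 = 81/180 = 0.45, a_22 = 18/180 = 0.10, a_32 = 45/180 = 0.25, a_42 = 0/180 = 0.00
  a_13 = 0/400 = 0.00, a_23 = 60/400 = 0.15, a_33 = 100/400 = 0.25, a_43 = 160/400 = 0.40
  a_14 = 60/300 = 0.20, a_24 = 15/300 = 0.05, a_34 = 15/300 = 0.05, a_44 = 15/300 = 0.05
I − A =
  [   0.75    -0.45     0.00    -0.20]
  [  -0.10     0.90    -0.15    -0.05]
  [  -0.05    -0.25     0.75    -0.05]
  [  -0.10     0.00    -0.40     0.95]
Compute the cofactors C_ij = (−1)^(i+j)·(3×3 minor ij) of I−A; the adjugate is their transpose:
adj(I−A) = Cᵀ =
  [ 0.582625   0.331625   0.145125   0.147750]
  [ 0.081875   0.500375   0.126875   0.050250]
  [ 0.072250   0.196750   0.578250   0.056000]
  [ 0.091750   0.117750   0.258750   0.441000]
det(I−A) = Σ_j (I−A)_1j·C_1j = (0.75)(0.582625) + (-0.45)(0.081875) + (0.00)(0.072250) + (-0.20)(0.091750) = 0.381775
(I − A)⁻¹ = adj(I−A) / det(I−A) ≈
  [   1.5261     0.8686     0.3801     0.3870]
  [   0.2145     1.3107     0.3323     0.1316]
  [   0.1892     0.5154     1.5146     0.1467]
  [   0.2403     0.3084     0.6778     1.1551]
First solve x = (I − A)⁻¹ d = adj(I−A)·d / det(I−A); in particular x_1 = (0.582625·230 + 0.331625·270 + 0.145125·200 + 0.147750·150) / 0.381775 = 274.73 / 0.381775 ≈ 719.6123.
Intermediate flow from 2 to 1: z_21 = a_21 · x_1 = 0.10 × 274.73 / 0.381775 = 27.473 / 0.381775 ≈ 71.96.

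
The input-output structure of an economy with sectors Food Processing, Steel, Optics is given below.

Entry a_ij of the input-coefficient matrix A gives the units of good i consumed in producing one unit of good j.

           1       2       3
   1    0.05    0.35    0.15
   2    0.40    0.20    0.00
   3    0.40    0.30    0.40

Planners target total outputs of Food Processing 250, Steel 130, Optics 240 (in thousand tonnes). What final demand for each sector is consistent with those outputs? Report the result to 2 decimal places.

d_1 = 156.00, d_2 = 4.00, d_3 = 5.00

I − A =
  [   0.95    -0.35    -0.15]
  [  -0.40     0.80     0.00]
  [  -0.40    -0.30     0.60]
d = (I − A) x:
  d_1 = (+0.95)·250 + (-0.35)·130 + (-0.15)·240 = 156.00
  d_2 = (-0.40)·250 + (+0.80)·130 + (+0.00)·240 = 4.00
  d_3 = (-0.40)·250 + (-0.30)·130 + (+0.60)·240 = 5.00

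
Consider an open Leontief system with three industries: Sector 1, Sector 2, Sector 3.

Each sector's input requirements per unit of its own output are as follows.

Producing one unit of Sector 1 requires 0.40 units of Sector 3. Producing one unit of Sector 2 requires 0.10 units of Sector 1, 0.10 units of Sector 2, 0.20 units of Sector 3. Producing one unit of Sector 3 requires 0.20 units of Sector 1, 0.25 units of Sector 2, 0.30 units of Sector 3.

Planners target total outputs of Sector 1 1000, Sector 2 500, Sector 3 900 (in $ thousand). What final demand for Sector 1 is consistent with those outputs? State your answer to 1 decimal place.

I − A =
  [   1.00    -0.10    -0.20]
  [   0.00     0.90    -0.25]
  [  -0.40    -0.20     0.70]
d = (I − A) x:
  d_1 = (+1.00)·1000 + (-0.10)·500 + (-0.20)·900 = 770.0
  d_2 = (+0.00)·1000 + (+0.90)·500 + (-0.25)·900 = 225.0
  d_3 = (-0.40)·1000 + (-0.20)·500 + (+0.70)·900 = 130.0

d_1 = 770.0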